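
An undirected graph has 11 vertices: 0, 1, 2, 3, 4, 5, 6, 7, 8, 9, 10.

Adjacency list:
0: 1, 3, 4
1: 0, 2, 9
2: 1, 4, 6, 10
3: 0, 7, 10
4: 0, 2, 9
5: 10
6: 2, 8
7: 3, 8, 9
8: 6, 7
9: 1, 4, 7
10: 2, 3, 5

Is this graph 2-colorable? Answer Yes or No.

No

The cycle 0-3-10-2-1-0 has odd length 5, so it cannot be 2-colored; at least 3 colors are needed.
So 2 colors are not enough.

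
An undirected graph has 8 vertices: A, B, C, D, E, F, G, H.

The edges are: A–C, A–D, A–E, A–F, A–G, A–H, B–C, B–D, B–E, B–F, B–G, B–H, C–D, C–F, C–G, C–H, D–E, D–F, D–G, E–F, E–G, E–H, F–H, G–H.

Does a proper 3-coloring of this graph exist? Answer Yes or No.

No

A, E, G, H are pairwise adjacent (a clique of size 4), so at least 4 colors are needed.
So 3 colors are not enough.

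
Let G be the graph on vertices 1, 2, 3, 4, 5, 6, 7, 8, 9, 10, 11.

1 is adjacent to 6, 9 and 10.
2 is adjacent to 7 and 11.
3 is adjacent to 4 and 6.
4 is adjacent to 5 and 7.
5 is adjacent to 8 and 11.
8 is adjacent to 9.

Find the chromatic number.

3

The cycle 7-4-5-11-2-7 has odd length 5, so it cannot be 2-colored; at least 3 colors are needed.
One proper 3-coloring: 1=red, 2=red, 3=red, 4=blue, 5=red, 6=blue, 7=green, 8=blue, 9=green, 10=blue, 11=blue. No two adjacent vertices share a color.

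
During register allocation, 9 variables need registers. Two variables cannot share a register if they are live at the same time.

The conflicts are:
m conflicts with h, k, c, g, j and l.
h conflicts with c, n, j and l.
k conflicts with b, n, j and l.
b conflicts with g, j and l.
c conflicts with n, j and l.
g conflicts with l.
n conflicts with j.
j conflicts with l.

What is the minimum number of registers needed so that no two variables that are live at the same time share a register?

m, h, c, j, l are mutually in conflict, so at least 5 registers are needed.
5 registers suffice: register 1 → {g, j}; register 2 → {n, l}; register 3 → {m, b}; register 4 → {h, k}; register 5 → {c}. No two conflicting variables share a register.

5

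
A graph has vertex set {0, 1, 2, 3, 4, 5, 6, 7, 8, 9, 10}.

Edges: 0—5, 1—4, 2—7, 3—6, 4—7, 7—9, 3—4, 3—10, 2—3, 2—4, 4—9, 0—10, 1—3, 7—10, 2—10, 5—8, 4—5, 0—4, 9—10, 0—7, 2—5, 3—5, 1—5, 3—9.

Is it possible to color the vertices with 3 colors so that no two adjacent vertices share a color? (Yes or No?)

No

1, 3, 4, 5 are mutually adjacent (a clique of size 4), so at least 4 colors are needed.
So 3 colors are not enough.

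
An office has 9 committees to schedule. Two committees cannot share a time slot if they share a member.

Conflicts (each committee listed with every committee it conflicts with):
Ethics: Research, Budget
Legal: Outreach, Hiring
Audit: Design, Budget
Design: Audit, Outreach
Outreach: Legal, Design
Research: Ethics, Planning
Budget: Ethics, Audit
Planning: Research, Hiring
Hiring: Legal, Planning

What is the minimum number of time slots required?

The cycle Design-Outreach-Legal-Hiring-Planning-Research-Ethics-Budget-Audit-Design has odd length 9, so it cannot be 2-colored; at least 3 time slots are needed.
3 time slots suffice: time slot 1 → {Ethics, Audit, Outreach, Planning}; time slot 2 → {Legal, Design, Research, Budget}; time slot 3 → {Hiring}. No two conflicting committees share a time slot.

3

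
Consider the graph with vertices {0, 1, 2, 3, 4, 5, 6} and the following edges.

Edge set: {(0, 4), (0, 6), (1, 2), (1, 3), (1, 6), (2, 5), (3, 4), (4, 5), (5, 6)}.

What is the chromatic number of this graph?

The cycle 6-0-4-3-1-6 has odd length 5, so it cannot be 2-colored; at least 3 colors are needed.
One proper 3-coloring: 0=b, 1=b, 2=a, 3=c, 4=a, 5=b, 6=a. Every edge joins two different colors.

3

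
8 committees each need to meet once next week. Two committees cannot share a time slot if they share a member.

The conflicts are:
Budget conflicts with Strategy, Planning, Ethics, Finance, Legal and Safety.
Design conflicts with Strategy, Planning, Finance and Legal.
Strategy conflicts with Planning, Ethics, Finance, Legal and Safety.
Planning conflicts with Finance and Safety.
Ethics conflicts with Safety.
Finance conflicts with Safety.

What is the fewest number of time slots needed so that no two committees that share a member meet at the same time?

5

Budget, Strategy, Planning, Finance, Safety are mutually in conflict, so at least 5 time slots are needed.
5 time slots suffice: Budget=2, Design=2, Strategy=1, Planning=4, Ethics=4, Finance=5, Legal=3, Safety=3. No two conflicting committees share a time slot.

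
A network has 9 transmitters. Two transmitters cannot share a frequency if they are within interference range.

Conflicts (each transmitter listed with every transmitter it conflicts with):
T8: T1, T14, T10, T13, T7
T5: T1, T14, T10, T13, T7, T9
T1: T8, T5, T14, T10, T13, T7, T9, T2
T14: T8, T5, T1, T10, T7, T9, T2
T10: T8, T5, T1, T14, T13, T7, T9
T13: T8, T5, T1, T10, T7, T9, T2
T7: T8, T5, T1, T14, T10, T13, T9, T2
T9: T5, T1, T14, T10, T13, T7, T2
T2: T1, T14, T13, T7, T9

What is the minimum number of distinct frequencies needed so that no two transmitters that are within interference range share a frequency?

6

T5, T1, T10, T13, T7, T9 all conflict with each other, so at least 6 frequencies are needed.
A valid assignment using 6 frequencies: T8=5, T5=6, T1=2, T14=4, T10=3, T13=4, T7=1, T9=5, T2=3. Every pair that conflicts lands in different frequencies.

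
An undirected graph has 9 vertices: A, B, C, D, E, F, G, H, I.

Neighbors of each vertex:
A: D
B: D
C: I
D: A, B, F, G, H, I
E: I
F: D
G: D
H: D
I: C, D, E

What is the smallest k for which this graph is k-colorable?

E and I are adjacent, so at least 2 colors are needed.
2 colors suffice: color 1 → {C, D, E}; color 2 → {A, B, F, G, H, I}. No two adjacent vertices share a color.

2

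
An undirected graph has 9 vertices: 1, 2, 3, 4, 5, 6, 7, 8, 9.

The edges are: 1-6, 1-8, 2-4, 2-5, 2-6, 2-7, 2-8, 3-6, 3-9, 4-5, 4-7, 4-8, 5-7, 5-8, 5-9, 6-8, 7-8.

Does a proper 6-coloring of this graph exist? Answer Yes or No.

The chromatic number is 5. 2, 4, 5, 7, 8 form a clique, so at least 5 colors are needed.
5 colors suffice: color red → {8, 9}; color blue → {1, 2, 3}; color green → {5, 6}; color yellow → {4}; color purple → {7}.
Since 6 ≥ 5, a proper 6-coloring certainly exists.

Yes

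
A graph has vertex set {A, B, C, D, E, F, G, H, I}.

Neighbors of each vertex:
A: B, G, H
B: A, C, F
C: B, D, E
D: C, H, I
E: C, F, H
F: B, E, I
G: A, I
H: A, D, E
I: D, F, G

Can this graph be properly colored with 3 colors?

The chromatic number is 3. The cycle C-B-F-I-D-C has odd length 5, so it cannot be 2-colored; at least 3 colors are needed.
3 colors suffice: color 1 → {A, C, F}; color 2 → {B, H, I}; color 3 → {D, E, G}.
That is already a proper 3-coloring.

Yes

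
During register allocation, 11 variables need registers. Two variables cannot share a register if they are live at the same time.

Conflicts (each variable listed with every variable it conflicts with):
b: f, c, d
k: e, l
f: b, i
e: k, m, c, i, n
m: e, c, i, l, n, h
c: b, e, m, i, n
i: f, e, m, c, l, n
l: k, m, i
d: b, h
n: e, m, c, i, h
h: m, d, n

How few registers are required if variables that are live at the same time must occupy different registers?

e, m, c, i, n are mutually in conflict, so at least 5 registers are needed.
A valid assignment using 5 registers: b=1, k=1, f=2, e=3, m=2, c=4, i=1, l=3, d=2, n=5, h=1. Every pair that conflicts lands in different registers.

5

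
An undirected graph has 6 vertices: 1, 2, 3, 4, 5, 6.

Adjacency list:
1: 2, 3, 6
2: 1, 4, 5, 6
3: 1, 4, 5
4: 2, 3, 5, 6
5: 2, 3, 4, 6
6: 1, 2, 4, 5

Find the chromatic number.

2, 4, 5, 6 form a clique, so at least 4 colors are needed.
4 colors suffice: 1=a, 2=b, 3=b, 4=c, 5=a, 6=d. No two adjacent vertices share a color.

4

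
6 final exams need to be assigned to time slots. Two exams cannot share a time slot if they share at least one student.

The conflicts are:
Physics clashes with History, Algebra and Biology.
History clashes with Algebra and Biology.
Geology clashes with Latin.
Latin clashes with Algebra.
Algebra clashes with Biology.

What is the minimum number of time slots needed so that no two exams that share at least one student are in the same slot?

Physics, History, Algebra, Biology are mutually in conflict, so at least 4 time slots are needed.
A valid assignment using 4 time slots: Physics=4, History=3, Geology=1, Latin=2, Algebra=1, Biology=2. Each listed conflict is separated.

4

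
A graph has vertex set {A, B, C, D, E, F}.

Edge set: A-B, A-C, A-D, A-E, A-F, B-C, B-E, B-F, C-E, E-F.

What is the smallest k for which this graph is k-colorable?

A, B, C, E are pairwise adjacent (a clique of size 4), so at least 4 colors are needed.
One proper 4-coloring: A=red, B=blue, C=yellow, D=blue, E=green, F=yellow. Every edge joins two different colors.

4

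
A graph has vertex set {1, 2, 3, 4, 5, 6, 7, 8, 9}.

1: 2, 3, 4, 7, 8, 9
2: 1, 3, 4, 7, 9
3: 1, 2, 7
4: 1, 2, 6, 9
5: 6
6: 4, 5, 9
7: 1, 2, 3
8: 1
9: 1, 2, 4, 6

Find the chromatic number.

1, 2, 3, 7 are pairwise adjacent (a clique of size 4), so at least 4 colors are needed.
A valid assignment using 4 colors: 1=red, 2=blue, 3=yellow, 4=yellow, 5=blue, 6=red, 7=green, 8=blue, 9=green. Each edge has distinct colors on its endpoints.

4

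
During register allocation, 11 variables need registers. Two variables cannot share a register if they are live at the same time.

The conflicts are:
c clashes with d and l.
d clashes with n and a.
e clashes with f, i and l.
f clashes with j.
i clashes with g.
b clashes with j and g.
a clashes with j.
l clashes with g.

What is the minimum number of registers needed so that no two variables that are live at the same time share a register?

3

The cycle l-c-d-a-j-f-e-l has odd length 7, so it cannot be 2-colored; at least 3 registers are needed.
A valid assignment using 3 registers: c=3, d=1, e=1, n=2, f=2, i=2, b=2, a=2, l=2, j=1, g=1. No two conflicting variables share a register.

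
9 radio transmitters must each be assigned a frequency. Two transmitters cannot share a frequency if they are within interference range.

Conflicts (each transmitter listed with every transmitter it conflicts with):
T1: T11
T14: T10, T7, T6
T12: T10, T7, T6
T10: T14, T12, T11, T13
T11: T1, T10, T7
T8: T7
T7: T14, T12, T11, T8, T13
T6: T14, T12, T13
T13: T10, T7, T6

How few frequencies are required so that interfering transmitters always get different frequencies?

2

T12 and T10 conflict, so at least 2 frequencies are needed.
2 frequencies suffice: frequency 1 → {T1, T10, T7, T6}; frequency 2 → {T14, T12, T11, T8, T13}. Every pair that conflicts lands in different frequencies.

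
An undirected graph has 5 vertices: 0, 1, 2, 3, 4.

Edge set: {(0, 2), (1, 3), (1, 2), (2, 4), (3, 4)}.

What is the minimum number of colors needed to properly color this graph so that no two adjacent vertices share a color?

3 and 4 are adjacent, so at least 2 colors are needed.
2 colors suffice: 0=blue, 1=blue, 2=red, 3=red, 4=blue. Each edge has distinct colors on its endpoints.

2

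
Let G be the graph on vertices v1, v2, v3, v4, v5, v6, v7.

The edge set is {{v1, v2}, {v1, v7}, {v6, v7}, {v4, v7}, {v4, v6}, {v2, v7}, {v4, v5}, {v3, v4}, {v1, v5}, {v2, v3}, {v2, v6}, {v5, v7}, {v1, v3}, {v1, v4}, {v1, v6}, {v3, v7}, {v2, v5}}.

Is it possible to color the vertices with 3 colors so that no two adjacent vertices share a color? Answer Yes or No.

v1, v4, v6, v7 form a clique, so at least 4 colors are needed.
So 3 colors are not enough.

No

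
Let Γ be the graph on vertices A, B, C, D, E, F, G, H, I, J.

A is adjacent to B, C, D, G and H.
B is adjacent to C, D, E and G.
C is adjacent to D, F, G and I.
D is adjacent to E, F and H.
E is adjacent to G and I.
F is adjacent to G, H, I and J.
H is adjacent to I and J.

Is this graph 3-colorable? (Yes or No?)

No

A, B, C, D are mutually adjacent (a clique of size 4), so at least 4 colors are needed.
So 3 colors are not enough.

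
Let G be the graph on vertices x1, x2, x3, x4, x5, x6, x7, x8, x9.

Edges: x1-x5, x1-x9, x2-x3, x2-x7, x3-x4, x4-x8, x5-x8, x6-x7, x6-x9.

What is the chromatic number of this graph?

The cycle x6-x7-x2-x3-x4-x8-x5-x1-x9-x6 has odd length 9, so it cannot be 2-colored; at least 3 colors are needed.
3 colors suffice: x1=1, x2=1, x3=2, x4=1, x5=3, x6=1, x7=2, x8=2, x9=2. No two adjacent vertices share a color.

3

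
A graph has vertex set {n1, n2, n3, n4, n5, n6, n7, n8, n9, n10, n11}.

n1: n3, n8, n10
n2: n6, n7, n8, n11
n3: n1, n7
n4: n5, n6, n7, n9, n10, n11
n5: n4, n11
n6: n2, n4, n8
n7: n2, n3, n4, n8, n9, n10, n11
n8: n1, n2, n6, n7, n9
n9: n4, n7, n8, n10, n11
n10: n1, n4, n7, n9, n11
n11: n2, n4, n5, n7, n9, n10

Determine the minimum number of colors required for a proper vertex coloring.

n4, n7, n9, n10, n11 form a clique, so at least 5 colors are needed.
5 colors suffice: n1=1, n2=3, n3=2, n4=3, n5=1, n6=1, n7=1, n8=2, n9=4, n10=5, n11=2. No two adjacent vertices share a color.

5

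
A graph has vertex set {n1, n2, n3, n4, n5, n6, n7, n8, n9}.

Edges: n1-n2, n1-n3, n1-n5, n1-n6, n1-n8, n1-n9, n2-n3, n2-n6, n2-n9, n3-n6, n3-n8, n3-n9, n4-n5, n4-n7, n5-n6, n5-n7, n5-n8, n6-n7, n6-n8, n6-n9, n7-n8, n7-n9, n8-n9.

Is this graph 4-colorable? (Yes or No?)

No

n1, n2, n3, n6, n9 form a clique, so at least 5 colors are needed.
So 4 colors are not enough.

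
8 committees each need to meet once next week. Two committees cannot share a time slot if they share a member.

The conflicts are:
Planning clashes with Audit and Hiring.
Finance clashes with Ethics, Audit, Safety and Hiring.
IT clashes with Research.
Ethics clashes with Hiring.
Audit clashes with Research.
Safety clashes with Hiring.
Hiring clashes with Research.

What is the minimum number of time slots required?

Finance, Safety, Hiring are mutually in conflict, so at least 3 time slots are needed.
3 time slots suffice: time slot 1 → {IT, Audit, Hiring}; time slot 2 → {Planning, Finance, Research}; time slot 3 → {Ethics, Safety}. No two conflicting committees share a time slot.

3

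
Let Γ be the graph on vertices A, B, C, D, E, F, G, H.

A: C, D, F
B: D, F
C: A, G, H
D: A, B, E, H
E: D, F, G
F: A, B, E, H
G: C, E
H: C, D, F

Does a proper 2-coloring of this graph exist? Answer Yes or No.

The cycle C-A-D-E-G-C has odd length 5, so it cannot be 2-colored; at least 3 colors are needed.
So 2 colors are not enough.

No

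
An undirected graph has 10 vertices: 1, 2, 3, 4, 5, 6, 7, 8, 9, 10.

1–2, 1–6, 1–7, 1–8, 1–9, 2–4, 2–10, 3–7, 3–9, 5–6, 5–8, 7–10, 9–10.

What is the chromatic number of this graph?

7 and 10 are adjacent, so at least 2 colors are needed.
2 colors suffice: color red → {1, 3, 4, 5, 10}; color blue → {2, 6, 7, 8, 9}. No two adjacent vertices share a color.

2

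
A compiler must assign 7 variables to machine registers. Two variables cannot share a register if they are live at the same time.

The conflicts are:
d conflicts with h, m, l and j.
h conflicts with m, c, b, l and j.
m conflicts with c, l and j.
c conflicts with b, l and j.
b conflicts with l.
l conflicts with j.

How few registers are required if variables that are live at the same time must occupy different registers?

5

h, m, c, l, j pairwise conflict, so at least 5 registers are needed.
5 registers suffice: register 1 → {l}; register 2 → {h}; register 3 → {d, c}; register 4 → {m, b}; register 5 → {j}. No two conflicting variables share a register.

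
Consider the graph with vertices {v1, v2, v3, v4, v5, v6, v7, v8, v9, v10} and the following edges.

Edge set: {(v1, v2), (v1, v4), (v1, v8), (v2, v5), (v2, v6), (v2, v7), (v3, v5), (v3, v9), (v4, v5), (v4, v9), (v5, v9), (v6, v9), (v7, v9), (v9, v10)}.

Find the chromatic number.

3

v3, v5, v9 are mutually adjacent, so at least 3 colors are needed.
3 colors suffice: v1=2, v2=1, v3=3, v4=3, v5=2, v6=2, v7=2, v8=1, v9=1, v10=2. No two adjacent vertices share a color.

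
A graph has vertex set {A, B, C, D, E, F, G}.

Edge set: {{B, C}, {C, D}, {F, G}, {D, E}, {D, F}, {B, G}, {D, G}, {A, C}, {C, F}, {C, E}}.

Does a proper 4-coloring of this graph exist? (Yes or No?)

Yes

The chromatic number is 3. C, D, F are pairwise adjacent, so at least 3 colors are needed.
One proper 3-coloring: A=blue, B=blue, C=red, D=blue, E=green, F=green, G=red.
Since 4 ≥ 3, a proper 4-coloring certainly exists.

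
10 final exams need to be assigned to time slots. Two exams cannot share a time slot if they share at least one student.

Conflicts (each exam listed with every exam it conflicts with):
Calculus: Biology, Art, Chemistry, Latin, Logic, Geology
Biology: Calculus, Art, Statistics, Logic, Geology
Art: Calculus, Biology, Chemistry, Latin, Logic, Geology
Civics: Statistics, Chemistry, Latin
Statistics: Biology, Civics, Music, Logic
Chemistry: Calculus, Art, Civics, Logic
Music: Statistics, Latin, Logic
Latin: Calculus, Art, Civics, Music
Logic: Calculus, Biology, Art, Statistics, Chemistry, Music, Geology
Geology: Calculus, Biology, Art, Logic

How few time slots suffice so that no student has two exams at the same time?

Calculus, Biology, Art, Logic, Geology are mutually in conflict, so at least 5 time slots are needed.
5 time slots suffice: time slot 1 → {Latin, Logic}; time slot 2 → {Calculus, Statistics}; time slot 3 → {Art, Civics, Music}; time slot 4 → {Biology, Chemistry}; time slot 5 → {Geology}. No two conflicting exams share a time slot.

5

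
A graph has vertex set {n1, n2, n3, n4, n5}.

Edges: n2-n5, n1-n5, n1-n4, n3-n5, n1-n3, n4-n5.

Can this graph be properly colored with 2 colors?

No

n1, n4, n5 are mutually adjacent, so at least 3 colors are needed.
So 2 colors are not enough.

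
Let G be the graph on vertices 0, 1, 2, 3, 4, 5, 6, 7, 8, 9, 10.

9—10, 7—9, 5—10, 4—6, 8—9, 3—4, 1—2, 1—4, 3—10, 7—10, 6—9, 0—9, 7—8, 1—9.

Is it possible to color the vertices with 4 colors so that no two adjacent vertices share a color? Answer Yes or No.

The chromatic number is 3. 7, 8, 9 are pairwise adjacent, so at least 3 colors are needed.
One proper 3-coloring: 0=b, 1=b, 2=a, 3=c, 4=a, 5=a, 6=b, 7=c, 8=b, 9=a, 10=b.
Since 4 ≥ 3, a proper 4-coloring certainly exists.

Yes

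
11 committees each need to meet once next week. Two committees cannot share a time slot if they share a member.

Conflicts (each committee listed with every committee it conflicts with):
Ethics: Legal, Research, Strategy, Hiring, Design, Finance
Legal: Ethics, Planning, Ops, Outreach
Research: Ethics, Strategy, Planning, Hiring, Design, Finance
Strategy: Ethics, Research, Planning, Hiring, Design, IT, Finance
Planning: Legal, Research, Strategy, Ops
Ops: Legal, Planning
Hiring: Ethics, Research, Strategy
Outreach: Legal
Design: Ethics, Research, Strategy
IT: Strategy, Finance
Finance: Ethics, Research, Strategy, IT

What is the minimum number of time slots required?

4

Ethics, Research, Strategy, Design all conflict with each other, so at least 4 time slots are needed.
Using 4 time slots: Ethics=3, Legal=1, Research=2, Strategy=1, Planning=3, Ops=2, Hiring=4, Outreach=2, Design=4, IT=2, Finance=4. Every pair that conflicts lands in different time slots.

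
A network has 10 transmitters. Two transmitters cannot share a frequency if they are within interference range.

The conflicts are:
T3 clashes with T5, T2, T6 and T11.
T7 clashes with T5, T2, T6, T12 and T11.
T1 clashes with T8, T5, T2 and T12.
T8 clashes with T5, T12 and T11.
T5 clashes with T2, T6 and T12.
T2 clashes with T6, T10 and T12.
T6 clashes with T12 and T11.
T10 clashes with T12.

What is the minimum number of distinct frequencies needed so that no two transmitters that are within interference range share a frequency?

5

T7, T5, T2, T6, T12 pairwise conflict, so at least 5 frequencies are needed.
5 frequencies suffice: frequency 1 → {T12, T11}; frequency 2 → {T8, T2}; frequency 3 → {T5, T10}; frequency 4 → {T1, T6}; frequency 5 → {T3, T7}. Each listed conflict is separated.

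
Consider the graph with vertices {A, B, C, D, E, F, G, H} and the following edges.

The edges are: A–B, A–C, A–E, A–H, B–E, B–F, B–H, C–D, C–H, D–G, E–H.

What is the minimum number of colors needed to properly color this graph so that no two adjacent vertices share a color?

A, B, E, H form a clique, so at least 4 colors are needed.
4 colors suffice: A=1, B=3, C=3, D=1, E=4, F=1, G=2, H=2. No two adjacent vertices share a color.

4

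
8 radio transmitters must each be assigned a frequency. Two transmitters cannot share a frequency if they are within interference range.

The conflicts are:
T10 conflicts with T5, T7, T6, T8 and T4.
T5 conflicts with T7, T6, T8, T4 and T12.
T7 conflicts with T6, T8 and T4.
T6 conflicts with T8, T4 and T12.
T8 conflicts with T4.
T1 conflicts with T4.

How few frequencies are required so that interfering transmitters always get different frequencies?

6

T10, T5, T7, T6, T8, T4 all conflict with each other, so at least 6 frequencies are needed.
6 frequencies suffice: frequency 1 → {T6, T1}; frequency 2 → {T4, T12}; frequency 3 → {T5}; frequency 4 → {T10}; frequency 5 → {T7}; frequency 6 → {T8}. No two conflicting transmitters share a frequency.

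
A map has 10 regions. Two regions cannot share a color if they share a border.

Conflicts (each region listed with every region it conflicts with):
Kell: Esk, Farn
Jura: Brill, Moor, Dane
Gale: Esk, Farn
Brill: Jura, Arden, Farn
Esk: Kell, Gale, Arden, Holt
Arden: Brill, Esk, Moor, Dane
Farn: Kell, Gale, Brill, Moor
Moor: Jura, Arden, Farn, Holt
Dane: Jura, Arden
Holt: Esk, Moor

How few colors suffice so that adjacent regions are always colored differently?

The cycle Gale-Esk-Arden-Brill-Farn-Gale has odd length 5, so it cannot be 2-colored; at least 3 colors are needed.
3 colors suffice: color 1 → {Jura, Arden, Farn, Holt}; color 2 → {Brill, Esk, Moor, Dane}; color 3 → {Kell, Gale}. No two conflicting regions share a color.

3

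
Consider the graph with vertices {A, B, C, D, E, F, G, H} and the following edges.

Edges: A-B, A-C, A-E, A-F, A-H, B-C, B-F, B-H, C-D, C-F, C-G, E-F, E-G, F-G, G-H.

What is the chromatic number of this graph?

4

A, B, C, F form a clique, so at least 4 colors are needed.
4 colors suffice: color red → {A, D, G}; color blue → {C, E, H}; color green → {F}; color yellow → {B}. Every edge joins two different colors.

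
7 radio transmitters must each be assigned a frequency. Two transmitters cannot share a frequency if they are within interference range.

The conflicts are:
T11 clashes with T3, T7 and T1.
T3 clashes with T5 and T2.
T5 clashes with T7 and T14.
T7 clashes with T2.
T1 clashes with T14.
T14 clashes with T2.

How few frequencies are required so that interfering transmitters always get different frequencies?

3

The cycle T3-T11-T1-T14-T2-T3 has odd length 5, so it cannot be 2-colored; at least 3 frequencies are needed.
3 frequencies suffice: frequency 1 → {T11, T5, T2}; frequency 2 → {T3, T7, T14}; frequency 3 → {T1}. No two conflicting transmitters share a frequency.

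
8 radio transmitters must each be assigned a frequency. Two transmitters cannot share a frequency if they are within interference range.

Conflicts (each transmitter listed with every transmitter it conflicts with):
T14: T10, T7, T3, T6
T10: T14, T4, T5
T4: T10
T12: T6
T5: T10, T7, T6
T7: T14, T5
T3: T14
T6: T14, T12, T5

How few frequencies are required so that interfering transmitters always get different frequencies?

T14 and T10 conflict, so at least 2 frequencies are needed.
2 frequencies suffice: frequency 1 → {T14, T4, T12, T5}; frequency 2 → {T10, T7, T3, T6}. Every pair that conflicts lands in different frequencies.

2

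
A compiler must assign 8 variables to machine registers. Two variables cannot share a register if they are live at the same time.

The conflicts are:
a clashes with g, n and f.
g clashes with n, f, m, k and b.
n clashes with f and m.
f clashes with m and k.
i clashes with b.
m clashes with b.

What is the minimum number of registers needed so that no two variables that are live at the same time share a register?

4

g, n, f, m all conflict with each other, so at least 4 registers are needed.
4 registers suffice: register 1 → {g, i}; register 2 → {f, b}; register 3 → {n, k}; register 4 → {a, m}. Each listed conflict is separated.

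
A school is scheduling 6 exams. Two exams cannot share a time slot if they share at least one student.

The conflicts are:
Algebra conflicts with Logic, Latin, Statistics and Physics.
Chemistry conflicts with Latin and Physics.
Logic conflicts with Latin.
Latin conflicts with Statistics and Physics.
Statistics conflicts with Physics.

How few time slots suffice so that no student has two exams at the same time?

Algebra, Latin, Statistics, Physics all conflict with each other, so at least 4 time slots are needed.
4 time slots suffice: time slot 1 → {Latin}; time slot 2 → {Logic, Physics}; time slot 3 → {Algebra, Chemistry}; time slot 4 → {Statistics}. Each listed conflict is separated.

4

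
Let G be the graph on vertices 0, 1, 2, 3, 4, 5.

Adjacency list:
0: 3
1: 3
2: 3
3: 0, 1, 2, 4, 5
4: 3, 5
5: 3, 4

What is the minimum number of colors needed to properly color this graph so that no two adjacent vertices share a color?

3

3, 4, 5 are mutually adjacent, so at least 3 colors are needed.
A valid assignment using 3 colors: 0=blue, 1=blue, 2=blue, 3=red, 4=blue, 5=green. Each edge has distinct colors on its endpoints.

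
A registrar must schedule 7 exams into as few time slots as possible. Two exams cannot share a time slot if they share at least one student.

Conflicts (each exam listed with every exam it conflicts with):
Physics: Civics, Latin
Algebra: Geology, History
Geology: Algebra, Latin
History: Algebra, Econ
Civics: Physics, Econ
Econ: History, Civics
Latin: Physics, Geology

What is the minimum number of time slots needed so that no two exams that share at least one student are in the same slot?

3

The cycle History-Algebra-Geology-Latin-Physics-Civics-Econ-History has odd length 7, so it cannot be 2-colored; at least 3 time slots are needed.
3 time slots suffice: time slot 1 → {Algebra, Civics, Latin}; time slot 2 → {Physics, Geology, History}; time slot 3 → {Econ}. No two conflicting exams share a time slot.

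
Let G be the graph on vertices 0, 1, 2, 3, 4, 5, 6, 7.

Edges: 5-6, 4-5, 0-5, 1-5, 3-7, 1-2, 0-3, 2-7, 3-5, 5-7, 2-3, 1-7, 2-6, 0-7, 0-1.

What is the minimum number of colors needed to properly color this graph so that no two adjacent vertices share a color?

0, 3, 5, 7 are pairwise adjacent (a clique of size 4), so at least 4 colors are needed.
A valid assignment using 4 colors: 0=d, 1=c, 2=a, 3=c, 4=b, 5=a, 6=b, 7=b. Every edge joins two different colors.

4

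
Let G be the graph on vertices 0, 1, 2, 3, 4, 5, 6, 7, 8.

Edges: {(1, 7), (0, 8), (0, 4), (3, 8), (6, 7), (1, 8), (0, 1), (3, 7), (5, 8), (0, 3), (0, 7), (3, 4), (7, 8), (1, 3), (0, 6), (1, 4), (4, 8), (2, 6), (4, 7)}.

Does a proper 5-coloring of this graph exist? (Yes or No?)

0, 1, 3, 4, 7, 8 form a clique, so at least 6 colors are needed.
So 5 colors are not enough.

No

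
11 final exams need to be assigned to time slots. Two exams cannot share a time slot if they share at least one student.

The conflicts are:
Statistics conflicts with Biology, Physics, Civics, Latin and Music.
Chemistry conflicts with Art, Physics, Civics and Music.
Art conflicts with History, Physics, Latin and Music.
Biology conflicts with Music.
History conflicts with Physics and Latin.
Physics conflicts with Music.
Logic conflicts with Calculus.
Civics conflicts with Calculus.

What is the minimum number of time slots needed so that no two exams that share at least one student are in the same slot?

Chemistry, Art, Physics, Music are mutually in conflict, so at least 4 time slots are needed.
4 time slots suffice: time slot 1 → {Statistics, Art, Calculus}; time slot 2 → {History, Logic, Civics, Music}; time slot 3 → {Biology, Physics, Latin}; time slot 4 → {Chemistry}. Each listed conflict is separated.

4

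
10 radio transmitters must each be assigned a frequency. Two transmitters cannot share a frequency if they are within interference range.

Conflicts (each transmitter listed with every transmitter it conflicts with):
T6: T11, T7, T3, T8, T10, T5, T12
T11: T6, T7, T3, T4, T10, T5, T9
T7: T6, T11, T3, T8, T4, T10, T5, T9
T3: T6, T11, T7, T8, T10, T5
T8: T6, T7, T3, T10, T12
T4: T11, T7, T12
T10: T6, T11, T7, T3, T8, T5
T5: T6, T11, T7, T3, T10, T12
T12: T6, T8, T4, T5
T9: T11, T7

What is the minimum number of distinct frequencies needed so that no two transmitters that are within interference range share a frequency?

T6, T11, T7, T3, T10, T5 pairwise conflict, so at least 6 frequencies are needed.
6 frequencies suffice: frequency 1 → {T7, T12}; frequency 2 → {T11, T8}; frequency 3 → {T6, T4, T9}; frequency 4 → {T3}; frequency 5 → {T5}; frequency 6 → {T10}. Every pair that conflicts lands in different frequencies.

6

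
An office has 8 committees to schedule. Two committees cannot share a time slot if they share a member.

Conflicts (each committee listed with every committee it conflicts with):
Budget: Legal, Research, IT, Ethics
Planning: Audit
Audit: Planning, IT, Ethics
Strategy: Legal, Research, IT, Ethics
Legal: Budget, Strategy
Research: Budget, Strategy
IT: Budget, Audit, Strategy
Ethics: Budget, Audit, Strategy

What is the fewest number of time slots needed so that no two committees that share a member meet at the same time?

2

Strategy and IT conflict, so at least 2 time slots are needed.
2 time slots suffice: time slot 1 → {Budget, Audit, Strategy}; time slot 2 → {Planning, Legal, Research, IT, Ethics}. Each listed conflict is separated.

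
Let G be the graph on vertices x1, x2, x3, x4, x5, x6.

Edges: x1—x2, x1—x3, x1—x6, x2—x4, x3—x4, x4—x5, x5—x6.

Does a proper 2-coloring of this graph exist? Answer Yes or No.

No

The cycle x4-x5-x6-x1-x2-x4 has odd length 5, so it cannot be 2-colored; at least 3 colors are needed.
So 2 colors are not enough.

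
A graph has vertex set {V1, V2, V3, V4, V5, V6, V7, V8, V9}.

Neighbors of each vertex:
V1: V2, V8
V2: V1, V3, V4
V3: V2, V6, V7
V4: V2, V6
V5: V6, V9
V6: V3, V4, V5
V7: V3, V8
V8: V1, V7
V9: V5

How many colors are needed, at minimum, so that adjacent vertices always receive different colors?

3

The cycle V8-V1-V2-V3-V7-V8 has odd length 5, so it cannot be 2-colored; at least 3 colors are needed.
One proper 3-coloring: V1=blue, V2=red, V3=blue, V4=blue, V5=blue, V6=red, V7=green, V8=red, V9=red. Every edge joins two different colors.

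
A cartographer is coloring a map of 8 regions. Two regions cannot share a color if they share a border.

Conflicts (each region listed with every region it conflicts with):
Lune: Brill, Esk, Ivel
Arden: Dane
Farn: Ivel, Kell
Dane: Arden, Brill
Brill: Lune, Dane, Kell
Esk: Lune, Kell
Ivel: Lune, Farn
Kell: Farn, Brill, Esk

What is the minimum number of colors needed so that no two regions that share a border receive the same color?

The cycle Esk-Kell-Farn-Ivel-Lune-Esk has odd length 5, so it cannot be 2-colored; at least 3 colors are needed.
3 colors suffice: color 1 → {Lune, Dane, Kell}; color 2 → {Arden, Farn, Brill, Esk}; color 3 → {Ivel}. Every pair that conflicts lands in different colors.

3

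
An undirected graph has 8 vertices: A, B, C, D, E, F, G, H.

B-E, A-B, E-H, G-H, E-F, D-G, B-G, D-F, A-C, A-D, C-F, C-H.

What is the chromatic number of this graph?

3

The cycle H-G-D-F-E-H has odd length 5, so it cannot be 2-colored; at least 3 colors are needed.
A valid assignment using 3 colors: A=2, B=3, C=1, D=1, E=1, F=2, G=2, H=3. No two adjacent vertices share a color.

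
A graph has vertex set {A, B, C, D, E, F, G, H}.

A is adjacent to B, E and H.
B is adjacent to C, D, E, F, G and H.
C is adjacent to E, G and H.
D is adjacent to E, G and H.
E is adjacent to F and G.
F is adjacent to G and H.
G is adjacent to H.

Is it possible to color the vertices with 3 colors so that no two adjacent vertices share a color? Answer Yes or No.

No

B, D, E, G are pairwise adjacent (a clique of size 4), so at least 4 colors are needed.
So 3 colors are not enough.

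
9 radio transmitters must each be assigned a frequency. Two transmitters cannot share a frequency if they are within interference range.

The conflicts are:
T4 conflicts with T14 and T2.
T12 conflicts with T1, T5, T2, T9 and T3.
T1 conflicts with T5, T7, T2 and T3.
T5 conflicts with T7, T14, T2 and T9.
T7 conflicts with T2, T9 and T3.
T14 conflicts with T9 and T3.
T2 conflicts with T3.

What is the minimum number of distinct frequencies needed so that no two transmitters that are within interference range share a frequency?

T1, T7, T2, T3 are mutually in conflict, so at least 4 frequencies are needed.
Using 4 frequencies: T4=2, T12=3, T1=4, T5=2, T7=3, T14=1, T2=1, T9=4, T3=2. Every pair that conflicts lands in different frequencies.

4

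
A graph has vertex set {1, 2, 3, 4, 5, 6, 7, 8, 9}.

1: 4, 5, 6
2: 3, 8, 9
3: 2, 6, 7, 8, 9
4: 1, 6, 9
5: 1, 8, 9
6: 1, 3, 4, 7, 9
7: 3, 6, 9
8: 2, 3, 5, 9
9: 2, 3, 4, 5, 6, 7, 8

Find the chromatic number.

4

2, 3, 8, 9 form a clique, so at least 4 colors are needed.
4 colors suffice: color a → {1, 9}; color b → {3, 4, 5}; color c → {6, 8}; color d → {2, 7}. Every edge joins two different colors.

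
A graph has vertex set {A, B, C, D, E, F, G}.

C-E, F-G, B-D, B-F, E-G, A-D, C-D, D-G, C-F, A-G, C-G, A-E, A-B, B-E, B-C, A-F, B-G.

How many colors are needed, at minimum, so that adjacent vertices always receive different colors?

A, B, D, G are pairwise adjacent (a clique of size 4), so at least 4 colors are needed.
4 colors suffice: color red → {B}; color blue → {G}; color green → {A, C}; color yellow → {D, E, F}. Each edge has distinct colors on its endpoints.

4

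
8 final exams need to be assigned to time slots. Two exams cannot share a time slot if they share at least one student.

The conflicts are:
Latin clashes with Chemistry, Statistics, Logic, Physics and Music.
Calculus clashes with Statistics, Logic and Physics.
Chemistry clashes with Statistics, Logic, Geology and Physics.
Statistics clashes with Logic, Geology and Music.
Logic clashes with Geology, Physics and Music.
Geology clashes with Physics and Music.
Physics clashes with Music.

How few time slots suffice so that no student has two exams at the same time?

Latin, Chemistry, Statistics, Logic all conflict with each other, so at least 4 time slots are needed.
Using 4 time slots: Latin=4, Calculus=3, Chemistry=3, Statistics=2, Logic=1, Geology=4, Physics=2, Music=3. Every pair that conflicts lands in different time slots.

4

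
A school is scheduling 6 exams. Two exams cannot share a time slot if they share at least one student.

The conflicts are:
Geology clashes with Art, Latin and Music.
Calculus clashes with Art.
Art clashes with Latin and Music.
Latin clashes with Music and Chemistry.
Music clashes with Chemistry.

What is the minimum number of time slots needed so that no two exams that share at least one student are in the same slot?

Geology, Art, Latin, Music pairwise conflict, so at least 4 time slots are needed.
4 time slots suffice: time slot 1 → {Art, Chemistry}; time slot 2 → {Calculus, Music}; time slot 3 → {Latin}; time slot 4 → {Geology}. Every pair that conflicts lands in different time slots.

4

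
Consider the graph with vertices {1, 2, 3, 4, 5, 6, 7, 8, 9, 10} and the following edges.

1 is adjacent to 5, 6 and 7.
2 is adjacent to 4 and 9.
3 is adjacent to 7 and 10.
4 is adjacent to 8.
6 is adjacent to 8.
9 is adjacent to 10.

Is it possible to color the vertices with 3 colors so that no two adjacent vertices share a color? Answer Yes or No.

The chromatic number is 3. The cycle 2-9-10-3-7-1-6-8-4-2 has odd length 9, so it cannot be 2-colored; at least 3 colors are needed.
One proper 3-coloring: 1=a, 2=a, 3=a, 4=b, 5=b, 6=b, 7=b, 8=a, 9=b, 10=c.
That is already a proper 3-coloring.

Yes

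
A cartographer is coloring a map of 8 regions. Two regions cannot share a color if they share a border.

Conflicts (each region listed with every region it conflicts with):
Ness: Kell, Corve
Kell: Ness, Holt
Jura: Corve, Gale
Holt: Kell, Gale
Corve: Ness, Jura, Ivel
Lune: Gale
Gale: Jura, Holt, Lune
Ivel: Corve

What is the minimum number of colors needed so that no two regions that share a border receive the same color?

Ness and Kell conflict, so at least 2 colors are needed.
One proper 2-coloring: Ness=2, Kell=1, Jura=2, Holt=2, Corve=1, Lune=2, Gale=1, Ivel=2. No two conflicting regions share a color.

2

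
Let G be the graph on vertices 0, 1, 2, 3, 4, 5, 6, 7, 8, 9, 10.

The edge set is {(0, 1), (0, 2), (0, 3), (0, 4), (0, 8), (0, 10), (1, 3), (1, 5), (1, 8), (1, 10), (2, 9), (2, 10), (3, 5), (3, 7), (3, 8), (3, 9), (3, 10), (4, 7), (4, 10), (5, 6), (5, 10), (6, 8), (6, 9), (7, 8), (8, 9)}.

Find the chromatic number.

4

1, 3, 5, 10 form a clique, so at least 4 colors are needed.
4 colors suffice: color red → {2, 3, 4, 6}; color blue → {8, 10}; color green → {0, 5, 7, 9}; color yellow → {1}. Each edge has distinct colors on its endpoints.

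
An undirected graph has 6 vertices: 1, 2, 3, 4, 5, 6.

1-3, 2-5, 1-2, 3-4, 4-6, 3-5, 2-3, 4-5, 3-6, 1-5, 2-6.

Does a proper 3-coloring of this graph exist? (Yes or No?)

No

1, 2, 3, 5 are mutually adjacent (a clique of size 4), so at least 4 colors are needed.
So 3 colors are not enough.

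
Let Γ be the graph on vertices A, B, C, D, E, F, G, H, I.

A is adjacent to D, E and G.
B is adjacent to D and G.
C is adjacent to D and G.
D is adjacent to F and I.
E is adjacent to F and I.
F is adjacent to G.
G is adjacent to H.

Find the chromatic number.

2

G and H are adjacent, so at least 2 colors are needed.
One proper 2-coloring: A=2, B=2, C=2, D=1, E=1, F=2, G=1, H=2, I=2. Each edge has distinct colors on its endpoints.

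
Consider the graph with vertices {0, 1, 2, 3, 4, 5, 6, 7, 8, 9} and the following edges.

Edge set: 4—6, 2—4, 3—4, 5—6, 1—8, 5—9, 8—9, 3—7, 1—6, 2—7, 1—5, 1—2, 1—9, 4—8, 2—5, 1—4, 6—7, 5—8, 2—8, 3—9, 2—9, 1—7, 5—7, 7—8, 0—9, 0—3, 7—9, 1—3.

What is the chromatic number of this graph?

6

1, 2, 5, 7, 8, 9 are mutually adjacent (a clique of size 6), so at least 6 colors are needed.
6 colors suffice: color red → {0, 1}; color blue → {4, 7}; color green → {6, 9}; color yellow → {3, 5}; color purple → {2}; color orange → {8}. No two adjacent vertices share a color.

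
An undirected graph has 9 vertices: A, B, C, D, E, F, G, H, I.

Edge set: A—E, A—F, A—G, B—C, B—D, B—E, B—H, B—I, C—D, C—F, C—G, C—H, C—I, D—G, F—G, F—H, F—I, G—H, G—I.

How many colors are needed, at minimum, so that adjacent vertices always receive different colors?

4

C, F, G, I are pairwise adjacent (a clique of size 4), so at least 4 colors are needed.
4 colors suffice: color red → {A, C}; color blue → {B, G}; color green → {D, E, F}; color yellow → {H, I}. Every edge joins two different colors.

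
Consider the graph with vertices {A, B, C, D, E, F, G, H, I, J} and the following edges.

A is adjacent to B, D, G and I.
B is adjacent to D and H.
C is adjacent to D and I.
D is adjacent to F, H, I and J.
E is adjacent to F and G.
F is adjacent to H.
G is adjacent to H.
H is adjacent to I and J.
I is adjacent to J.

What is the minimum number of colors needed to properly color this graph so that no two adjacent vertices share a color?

4

D, H, I, J are mutually adjacent (a clique of size 4), so at least 4 colors are needed.
4 colors suffice: color red → {D, G}; color blue → {A, C, E, H}; color green → {B, F, I}; color yellow → {J}. Each edge has distinct colors on its endpoints.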